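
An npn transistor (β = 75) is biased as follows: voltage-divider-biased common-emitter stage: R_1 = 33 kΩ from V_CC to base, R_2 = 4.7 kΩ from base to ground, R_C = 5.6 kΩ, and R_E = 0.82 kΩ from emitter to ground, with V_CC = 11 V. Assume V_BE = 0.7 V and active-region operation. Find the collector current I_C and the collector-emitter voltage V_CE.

Thevenize the base divider: V_Th = V_CC·R_2/(R_1+R_2) = 11×4.7/37.7 = 1.37 V, R_Th = R_1‖R_2 = 4.11 kΩ.
Base-emitter loop: V_Th = I_B·R_Th + V_BE + (β+1)I_B·R_E, so I_B = (1.37 − 0.7) / (4.11 + 76×0.82) = 0.0101 mA.
I_C = β·I_B = 75×0.0101 = 0.758 mA, and I_E = (β+1)I_B = 0.768 mA.
V_CE = V_CC − I_C·R_C − I_E·R_E = 11 − 0.758×5.6 − 0.768×0.82 = 6.13 V.
V_CE = 6.13 V > 0.2 V confirms active-region operation.

I_C ≈ 0.76 mA, V_CE ≈ 6.1 V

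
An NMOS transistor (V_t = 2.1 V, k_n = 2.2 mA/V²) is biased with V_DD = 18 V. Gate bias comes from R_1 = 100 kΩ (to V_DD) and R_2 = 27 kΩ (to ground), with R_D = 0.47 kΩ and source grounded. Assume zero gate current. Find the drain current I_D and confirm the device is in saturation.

I_D ≈ 3.3 mA

V_G = V_DD·R_2/(R_1+R_2) = 18×27/127 = 3.83 V. With the source grounded, V_GS = V_G = 3.83 V.
Assume saturation: I_D = (k_n/2)(V_GS − V_t)² = (2.2/2)×(3.83 − 2.1)² = 1.1×1.73² = 3.28 mA.
V_DS = V_DD − I_D·R_D = 18 − 3.28×0.47 = 16.5 V.
Saturation requires V_DS ≥ V_GS − V_t = 1.73 V; 16.5 ≥ 1.73 ✓.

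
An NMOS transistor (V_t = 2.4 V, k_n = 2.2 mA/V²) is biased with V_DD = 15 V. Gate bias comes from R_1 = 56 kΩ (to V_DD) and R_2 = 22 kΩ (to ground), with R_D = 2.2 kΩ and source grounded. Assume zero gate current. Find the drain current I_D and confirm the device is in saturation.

V_G = V_DD·R_2/(R_1+R_2) = 15×22/78 = 4.23 V. With the source grounded, V_GS = V_G = 4.23 V.
Assume saturation: I_D = (k_n/2)(V_GS − V_t)² = (2.2/2)×(4.23 − 2.4)² = 1.1×1.83² = 3.69 mA.
V_DS = V_DD − I_D·R_D = 15 − 3.69×2.2 = 6.89 V.
Saturation requires V_DS ≥ V_GS − V_t = 1.83 V; 6.89 ≥ 1.83 ✓.

I_D ≈ 3.7 mA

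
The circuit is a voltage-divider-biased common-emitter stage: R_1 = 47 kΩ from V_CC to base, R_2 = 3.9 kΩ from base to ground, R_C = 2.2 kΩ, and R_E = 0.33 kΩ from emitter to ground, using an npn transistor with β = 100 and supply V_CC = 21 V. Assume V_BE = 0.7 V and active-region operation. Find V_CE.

V_CE ≈ 15 V

Thevenize the base divider: V_Th = V_CC·R_2/(R_1+R_2) = 21×3.9/50.9 = 1.61 V, R_Th = R_1‖R_2 = 3.6 kΩ.
Base-emitter loop: V_Th = I_B·R_Th + V_BE + (β+1)I_B·R_E, so I_B = (1.61 − 0.7) / (3.6 + 101×0.33) = 0.0246 mA.
I_C = β·I_B = 100×0.0246 = 2.46 mA, and I_E = (β+1)I_B = 2.49 mA.
V_CE = V_CC − I_C·R_C − I_E·R_E = 21 − 2.46×2.2 − 2.49×0.33 = 14.8 V.
V_CE = 14.8 V > 0.2 V confirms active-region operation.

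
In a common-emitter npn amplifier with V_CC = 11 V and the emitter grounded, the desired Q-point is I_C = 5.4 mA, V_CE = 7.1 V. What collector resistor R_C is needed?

Collector loop: V_CC = I_C·R_C + V_CE.
R_C = (V_CC − V_CE)/I_C = (11 − 7.1)/5.4 = 0.722 kΩ.

R_C ≈ 0.72 kΩ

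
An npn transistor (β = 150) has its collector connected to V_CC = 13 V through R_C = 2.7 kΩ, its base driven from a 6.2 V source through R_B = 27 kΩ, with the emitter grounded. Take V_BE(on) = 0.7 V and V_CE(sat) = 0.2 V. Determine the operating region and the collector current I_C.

Assume active: I_B = (6.2 − 0.7)/27 = 0.204 mA, giving I_C = β·I_B = 30.6 mA.
But then V_CE = 13 − 30.6×2.7 = -69.5 V < V_CE(sat) = 0.2 V — impossible in the active region.
So the transistor is saturated. With V_CE = 0.2 V, I_C = (V_CC − 0.2)/R_C = 12.8/2.7 = 4.74 mA.
Check: β·I_B = 30.6 mA > I_C = 4.74 mA, confirming saturation.

saturation; I_C ≈ 4.7 mA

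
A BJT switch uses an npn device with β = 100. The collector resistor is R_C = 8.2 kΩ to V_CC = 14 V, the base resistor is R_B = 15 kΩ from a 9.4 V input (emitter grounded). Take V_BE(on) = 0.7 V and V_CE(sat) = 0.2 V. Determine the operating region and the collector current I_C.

saturation; I_C ≈ 1.7 mA

Assume active: I_B = (9.4 − 0.7)/15 = 0.58 mA, giving I_C = β·I_B = 58 mA.
But then V_CE = 14 − 58×8.2 = -462 V < V_CE(sat) = 0.2 V — impossible in the active region.
So the transistor is saturated. With V_CE = 0.2 V, I_C = (V_CC − 0.2)/R_C = 13.8/8.2 = 1.68 mA.
Check: β·I_B = 58 mA > I_C = 1.68 mA, confirming saturation.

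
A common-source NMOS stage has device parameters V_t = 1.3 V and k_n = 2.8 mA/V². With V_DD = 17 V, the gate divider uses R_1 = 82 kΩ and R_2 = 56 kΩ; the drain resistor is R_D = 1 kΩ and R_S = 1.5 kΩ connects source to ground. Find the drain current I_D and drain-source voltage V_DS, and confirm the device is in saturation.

V_G = V_DD·R_2/(R_1+R_2) = 17×56/138 = 6.9 V.
Assume saturation: I_D = (k_n/2)(V_GS − V_t)² with V_GS = V_G − I_D·R_S = 6.9 − 1.5·I_D.
Substituting gives 3.15·I_D² − 24.5·I_D + 43.9 = 0, with roots I_D = 2.79 or 4.99 mA.
The root I_D = 4.99 mA gives V_GS = -0.588 V ≤ V_t, so take I_D = 2.79 mA.
Then V_GS = 2.71 V and V_DS = V_DD − I_D(R_D+R_S) = 17 − 2.79×2.5 = 10 V.
Saturation requires V_DS ≥ V_GS − V_t = 1.41 V; 10 ≥ 1.41 ✓.

I_D ≈ 2.8 mA, V_DS ≈ 10 V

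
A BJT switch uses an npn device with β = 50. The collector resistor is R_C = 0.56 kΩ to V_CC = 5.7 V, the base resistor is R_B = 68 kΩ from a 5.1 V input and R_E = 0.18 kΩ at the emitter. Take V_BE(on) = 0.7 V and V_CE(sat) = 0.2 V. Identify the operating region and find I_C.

active; I_C ≈ 2.9 mA

Assume active. Base-emitter loop: I_B = (V_BB − V_BE)/(R_B + (β+1)R_E) = (5.1 − 0.7)/(68 + 51×0.18) = 0.057 mA.
I_C = β·I_B = 50×0.057 = 2.85 mA.
V_CE = V_CC − I_C·R_C − I_E·R_E = 5.7 − 2.85×0.56 − 2.91×0.18 = 3.58 V > V_CE(sat), so the active-region assumption holds.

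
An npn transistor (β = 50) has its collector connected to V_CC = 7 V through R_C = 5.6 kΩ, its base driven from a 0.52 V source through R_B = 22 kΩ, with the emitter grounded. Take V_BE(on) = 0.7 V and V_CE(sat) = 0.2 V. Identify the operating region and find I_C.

V_BB = 0.52 V ≤ V_BE(on) = 0.7 V, so the base-emitter junction is not forward biased.
The transistor is in cutoff: I_B = I_C = 0.

cutoff; I_C ≈ 0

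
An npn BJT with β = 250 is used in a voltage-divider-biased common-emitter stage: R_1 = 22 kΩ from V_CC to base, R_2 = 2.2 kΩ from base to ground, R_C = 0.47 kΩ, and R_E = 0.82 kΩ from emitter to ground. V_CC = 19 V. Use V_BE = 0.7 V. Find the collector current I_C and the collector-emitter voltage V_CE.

Thevenize the base divider: V_Th = V_CC·R_2/(R_1+R_2) = 19×2.2/24.2 = 1.73 V, R_Th = R_1‖R_2 = 2 kΩ.
Base-emitter loop: V_Th = I_B·R_Th + V_BE + (β+1)I_B·R_E, so I_B = (1.73 − 0.7) / (2 + 251×0.82) = 0.00494 mA.
I_C = β·I_B = 250×0.00494 = 1.24 mA, and I_E = (β+1)I_B = 1.24 mA.
V_CE = V_CC − I_C·R_C − I_E·R_E = 19 − 1.24×0.47 − 1.24×0.82 = 17.4 V.
V_CE = 17.4 V > 0.2 V confirms active-region operation.

I_C ≈ 1.2 mA, V_CE ≈ 17 V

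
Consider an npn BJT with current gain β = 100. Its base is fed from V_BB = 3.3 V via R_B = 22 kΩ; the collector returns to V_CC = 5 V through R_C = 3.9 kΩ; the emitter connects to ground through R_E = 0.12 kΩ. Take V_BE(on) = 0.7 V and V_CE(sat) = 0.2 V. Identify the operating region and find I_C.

Assume active: I_B = (3.3 − 0.7)/(22 + 101×0.12) = 0.0762 mA, I_C = β·I_B = 7.62 mA.
Then V_CE = 5 − 7.62×3.9 − 7.7×0.12 = -25.6 V < 0.2 V — the active assumption fails.
Re-solve with V_CE = 0.2 V. KCL at the emitter: V_E/R_E = (V_BB−0.7−V_E)/R_B + (V_CC−0.2−V_E)/R_C, giving V_E = 0.156 V.
I_C = (V_CC − 0.2 − V_E)/R_C = (4.8 − 0.156)/3.9 = 1.19 mA.
Check: I_B = (2.6 − 0.156)/22 = 0.111 mA, and β·I_B = 11.1 mA > I_C, confirming saturation.

saturation; I_C ≈ 1.2 mA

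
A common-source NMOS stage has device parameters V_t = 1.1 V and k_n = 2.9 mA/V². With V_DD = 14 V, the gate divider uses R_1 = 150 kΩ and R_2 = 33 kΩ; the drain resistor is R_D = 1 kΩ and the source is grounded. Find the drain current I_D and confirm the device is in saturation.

V_G = V_DD·R_2/(R_1+R_2) = 14×33/183 = 2.52 V. With the source grounded, V_GS = V_G = 2.52 V.
Assume saturation: I_D = (k_n/2)(V_GS − V_t)² = (2.9/2)×(2.52 − 1.1)² = 1.45×1.42² = 2.94 mA.
V_DS = V_DD − I_D·R_D = 14 − 2.94×1 = 11.1 V.
Saturation requires V_DS ≥ V_GS − V_t = 1.42 V; 11.1 ≥ 1.42 ✓.

I_D ≈ 2.9 mA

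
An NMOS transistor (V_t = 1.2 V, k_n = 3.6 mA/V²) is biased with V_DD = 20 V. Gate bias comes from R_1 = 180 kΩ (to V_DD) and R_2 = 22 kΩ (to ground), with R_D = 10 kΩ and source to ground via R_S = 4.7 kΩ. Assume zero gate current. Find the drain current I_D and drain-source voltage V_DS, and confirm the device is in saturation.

I_D ≈ 0.15 mA, V_DS ≈ 18 V

V_G = V_DD·R_2/(R_1+R_2) = 20×22/202 = 2.18 V.
Assume saturation: I_D = (k_n/2)(V_GS − V_t)² with V_GS = V_G − I_D·R_S = 2.18 − 4.7·I_D.
Substituting gives 39.8·I_D² − 17.6·I_D + 1.72 = 0, with roots I_D = 0.147 or 0.294 mA.
The root I_D = 0.294 mA gives V_GS = 0.796 V ≤ V_t, so take I_D = 0.147 mA.
Then V_GS = 1.49 V and V_DS = V_DD − I_D(R_D+R_S) = 20 − 0.147×14.7 = 17.8 V.
Saturation requires V_DS ≥ V_GS − V_t = 0.286 V; 17.8 ≥ 0.286 ✓.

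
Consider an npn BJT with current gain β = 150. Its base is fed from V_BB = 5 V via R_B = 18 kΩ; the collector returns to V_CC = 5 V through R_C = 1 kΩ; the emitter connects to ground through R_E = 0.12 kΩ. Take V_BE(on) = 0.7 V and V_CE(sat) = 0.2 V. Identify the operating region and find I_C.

saturation; I_C ≈ 4.3 mA

Assume active: I_B = (5 − 0.7)/(18 + 151×0.12) = 0.119 mA, I_C = β·I_B = 17.9 mA.
Then V_CE = 5 − 17.9×1 − 18×0.12 = -15 V < 0.2 V — the active assumption fails.
Re-solve with V_CE = 0.2 V. KCL at the emitter: V_E/R_E = (V_BB−0.7−V_E)/R_B + (V_CC−0.2−V_E)/R_C, giving V_E = 0.537 V.
I_C = (V_CC − 0.2 − V_E)/R_C = (4.8 − 0.537)/1 = 4.26 mA.
Check: I_B = (4.3 − 0.537)/18 = 0.209 mA, and β·I_B = 31.4 mA > I_C, confirming saturation.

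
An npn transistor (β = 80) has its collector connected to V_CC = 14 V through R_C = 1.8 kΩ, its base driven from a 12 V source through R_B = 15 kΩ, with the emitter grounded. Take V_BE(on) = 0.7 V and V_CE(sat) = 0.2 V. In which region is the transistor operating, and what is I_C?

saturation; I_C ≈ 7.7 mA

Assume active: I_B = (12 − 0.7)/15 = 0.753 mA, giving I_C = β·I_B = 60.3 mA.
But then V_CE = 14 − 60.3×1.8 = -94.5 V < V_CE(sat) = 0.2 V — impossible in the active region.
So the transistor is saturated. With V_CE = 0.2 V, I_C = (V_CC − 0.2)/R_C = 13.8/1.8 = 7.67 mA.
Check: β·I_B = 60.3 mA > I_C = 7.67 mA, confirming saturation.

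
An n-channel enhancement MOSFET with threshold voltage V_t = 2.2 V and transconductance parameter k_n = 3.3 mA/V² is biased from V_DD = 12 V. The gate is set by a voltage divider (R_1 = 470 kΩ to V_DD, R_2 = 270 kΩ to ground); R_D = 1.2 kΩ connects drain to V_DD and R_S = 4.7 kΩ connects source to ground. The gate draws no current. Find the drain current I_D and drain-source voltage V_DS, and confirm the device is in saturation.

I_D ≈ 0.36 mA, V_DS ≈ 9.9 V

V_G = V_DD·R_2/(R_1+R_2) = 12×270/740 = 4.38 V.
Assume saturation: I_D = (k_n/2)(V_GS − V_t)² with V_GS = V_G − I_D·R_S = 4.38 − 4.7·I_D.
Substituting gives 36.4·I_D² − 34.8·I_D + 7.83 = 0, with roots I_D = 0.364 or 0.591 mA.
The root I_D = 0.591 mA gives V_GS = 1.6 V ≤ V_t, so take I_D = 0.364 mA.
Then V_GS = 2.67 V and V_DS = V_DD − I_D(R_D+R_S) = 12 − 0.364×5.9 = 9.85 V.
Saturation requires V_DS ≥ V_GS − V_t = 0.469 V; 9.85 ≥ 0.469 ✓.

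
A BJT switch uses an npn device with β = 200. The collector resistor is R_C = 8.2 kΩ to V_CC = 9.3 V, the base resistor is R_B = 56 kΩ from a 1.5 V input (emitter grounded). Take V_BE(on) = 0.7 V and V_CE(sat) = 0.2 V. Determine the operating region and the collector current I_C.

saturation; I_C ≈ 1.1 mA

Assume active: I_B = (1.5 − 0.7)/56 = 0.0143 mA, giving I_C = β·I_B = 2.86 mA.
But then V_CE = 9.3 − 2.86×8.2 = -14.1 V < V_CE(sat) = 0.2 V — impossible in the active region.
So the transistor is saturated. With V_CE = 0.2 V, I_C = (V_CC − 0.2)/R_C = 9.1/8.2 = 1.11 mA.
Check: β·I_B = 2.86 mA > I_C = 1.11 mA, confirming saturation.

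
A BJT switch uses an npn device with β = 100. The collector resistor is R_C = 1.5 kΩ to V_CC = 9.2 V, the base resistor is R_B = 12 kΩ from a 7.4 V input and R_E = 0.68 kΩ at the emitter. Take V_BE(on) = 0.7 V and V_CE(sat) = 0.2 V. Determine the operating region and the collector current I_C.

saturation; I_C ≈ 4 mA

Assume active: I_B = (7.4 − 0.7)/(12 + 101×0.68) = 0.083 mA, I_C = β·I_B = 8.3 mA.
Then V_CE = 9.2 − 8.3×1.5 − 8.39×0.68 = -8.96 V < 0.2 V — the active assumption fails.
Re-solve with V_CE = 0.2 V. KCL at the emitter: V_E/R_E = (V_BB−0.7−V_E)/R_B + (V_CC−0.2−V_E)/R_C, giving V_E = 2.95 V.
I_C = (V_CC − 0.2 − V_E)/R_C = (9 − 2.95)/1.5 = 4.03 mA.
Check: I_B = (6.7 − 2.95)/12 = 0.312 mA, and β·I_B = 31.2 mA > I_C, confirming saturation.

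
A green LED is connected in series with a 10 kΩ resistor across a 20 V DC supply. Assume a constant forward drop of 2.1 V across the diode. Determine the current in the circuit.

KVL around the loop: 20 = V_D + I·R = 2.1 + I × 10 kΩ.
So I = (20 − 2.1) / 10 kΩ = 17.9 / 10 = 1.79 mA.

I ≈ 1.8 mA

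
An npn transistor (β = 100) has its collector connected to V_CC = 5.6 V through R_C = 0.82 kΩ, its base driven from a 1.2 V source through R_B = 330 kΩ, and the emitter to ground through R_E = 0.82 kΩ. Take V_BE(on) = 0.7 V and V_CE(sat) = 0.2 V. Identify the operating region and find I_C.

Assume active. Base-emitter loop: I_B = (V_BB − V_BE)/(R_B + (β+1)R_E) = (1.2 − 0.7)/(330 + 101×0.82) = 0.00121 mA.
I_C = β·I_B = 100×0.00121 = 0.121 mA.
V_CE = V_CC − I_C·R_C − I_E·R_E = 5.6 − 0.121×0.82 − 0.122×0.82 = 5.4 V > V_CE(sat), so the active-region assumption holds.

active; I_C ≈ 0.12 mA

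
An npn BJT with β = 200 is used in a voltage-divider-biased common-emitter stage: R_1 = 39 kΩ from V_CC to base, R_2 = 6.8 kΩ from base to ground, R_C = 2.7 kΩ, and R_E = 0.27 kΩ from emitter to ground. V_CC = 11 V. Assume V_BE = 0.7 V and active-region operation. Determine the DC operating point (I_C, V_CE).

Thevenize the base divider: V_Th = V_CC·R_2/(R_1+R_2) = 11×6.8/45.8 = 1.63 V, R_Th = R_1‖R_2 = 5.79 kΩ.
Base-emitter loop: V_Th = I_B·R_Th + V_BE + (β+1)I_B·R_E, so I_B = (1.63 − 0.7) / (5.79 + 201×0.27) = 0.0155 mA.
I_C = β·I_B = 200×0.0155 = 3.11 mA, and I_E = (β+1)I_B = 3.12 mA.
V_CE = V_CC − I_C·R_C − I_E·R_E = 11 − 3.11×2.7 − 3.12×0.27 = 1.77 V.
V_CE = 1.77 V > 0.2 V confirms active-region operation.

I_C ≈ 3.1 mA, V_CE ≈ 1.8 V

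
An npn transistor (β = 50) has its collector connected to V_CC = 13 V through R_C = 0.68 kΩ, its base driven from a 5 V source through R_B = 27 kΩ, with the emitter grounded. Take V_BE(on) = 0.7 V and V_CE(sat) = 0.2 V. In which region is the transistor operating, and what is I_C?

Assume active. Base-emitter loop: I_B = (V_BB − V_BE)/R_B = (5 − 0.7)/27 = 0.159 mA.
I_C = β·I_B = 50×0.159 = 7.96 mA.
V_CE = V_CC − I_C·R_C = 13 − 7.96×0.68 = 7.59 V > V_CE(sat), so the active-region assumption holds.

active; I_C ≈ 8 mA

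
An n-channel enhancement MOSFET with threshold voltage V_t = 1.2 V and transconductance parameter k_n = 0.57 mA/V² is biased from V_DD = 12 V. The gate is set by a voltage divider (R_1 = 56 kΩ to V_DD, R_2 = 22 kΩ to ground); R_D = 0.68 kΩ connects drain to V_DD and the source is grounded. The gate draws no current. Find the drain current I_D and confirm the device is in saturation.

V_G = V_DD·R_2/(R_1+R_2) = 12×22/78 = 3.38 V. With the source grounded, V_GS = V_G = 3.38 V.
Assume saturation: I_D = (k_n/2)(V_GS − V_t)² = (0.57/2)×(3.38 − 1.2)² = 0.285×2.18² = 1.36 mA.
V_DS = V_DD − I_D·R_D = 12 − 1.36×0.68 = 11.1 V.
Saturation requires V_DS ≥ V_GS − V_t = 2.18 V; 11.1 ≥ 2.18 ✓.

I_D ≈ 1.4 mA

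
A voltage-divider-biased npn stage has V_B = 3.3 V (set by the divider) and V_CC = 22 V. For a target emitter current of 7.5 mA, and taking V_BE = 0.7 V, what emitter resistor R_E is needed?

V_E = V_B − V_BE = 3.3 − 0.7 = 2.6 V.
R_E = V_E / I_E = 2.6 / 7.5 = 0.347 kΩ.

R_E ≈ 0.35 kΩ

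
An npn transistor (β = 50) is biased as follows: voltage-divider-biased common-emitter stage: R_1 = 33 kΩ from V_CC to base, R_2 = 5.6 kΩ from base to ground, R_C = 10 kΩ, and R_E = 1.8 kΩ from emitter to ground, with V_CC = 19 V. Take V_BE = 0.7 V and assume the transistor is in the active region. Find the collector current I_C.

Thevenize the base divider: V_Th = V_CC·R_2/(R_1+R_2) = 19×5.6/38.6 = 2.76 V, R_Th = R_1‖R_2 = 4.79 kΩ.
Base-emitter loop: V_Th = I_B·R_Th + V_BE + (β+1)I_B·R_E, so I_B = (2.76 − 0.7) / (4.79 + 51×1.8) = 0.0213 mA.
I_C = β·I_B = 50×0.0213 = 1.06 mA, and I_E = (β+1)I_B = 1.09 mA.
V_CE = V_CC − I_C·R_C − I_E·R_E = 19 − 1.06×10 − 1.09×1.8 = 6.4 V.
V_CE = 6.4 V > 0.2 V confirms active-region operation.

I_C ≈ 1.1 mA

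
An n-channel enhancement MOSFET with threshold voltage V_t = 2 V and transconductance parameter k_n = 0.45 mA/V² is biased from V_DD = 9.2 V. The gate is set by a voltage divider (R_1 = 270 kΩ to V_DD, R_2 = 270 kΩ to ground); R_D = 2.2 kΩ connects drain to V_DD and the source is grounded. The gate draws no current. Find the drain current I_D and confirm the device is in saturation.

V_G = V_DD·R_2/(R_1+R_2) = 9.2×270/540 = 4.6 V. With the source grounded, V_GS = V_G = 4.6 V.
Assume saturation: I_D = (k_n/2)(V_GS − V_t)² = (0.45/2)×(4.6 − 2)² = 0.225×2.6² = 1.52 mA.
V_DS = V_DD − I_D·R_D = 9.2 − 1.52×2.2 = 5.85 V.
Saturation requires V_DS ≥ V_GS − V_t = 2.6 V; 5.85 ≥ 2.6 ✓.

I_D ≈ 1.5 mA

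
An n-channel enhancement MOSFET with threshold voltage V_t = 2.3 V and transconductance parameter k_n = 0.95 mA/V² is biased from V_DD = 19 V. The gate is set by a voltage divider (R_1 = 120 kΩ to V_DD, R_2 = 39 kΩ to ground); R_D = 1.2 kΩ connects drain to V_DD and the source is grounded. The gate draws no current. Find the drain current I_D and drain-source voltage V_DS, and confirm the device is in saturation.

V_G = V_DD·R_2/(R_1+R_2) = 19×39/159 = 4.66 V. With the source grounded, V_GS = V_G = 4.66 V.
Assume saturation: I_D = (k_n/2)(V_GS − V_t)² = (0.95/2)×(4.66 − 2.3)² = 0.475×2.36² = 2.65 mA.
V_DS = V_DD − I_D·R_D = 19 − 2.65×1.2 = 15.8 V.
Saturation requires V_DS ≥ V_GS − V_t = 2.36 V; 15.8 ≥ 2.36 ✓.

I_D ≈ 2.6 mA, V_DS ≈ 16 V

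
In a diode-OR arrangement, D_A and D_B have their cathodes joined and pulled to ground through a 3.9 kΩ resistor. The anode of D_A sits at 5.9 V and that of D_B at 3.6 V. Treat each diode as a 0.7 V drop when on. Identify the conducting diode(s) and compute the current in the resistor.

Assume both conduct. Then node N would need to be at both 5.9−0.7 = 5.2 V and 3.6−0.7 = 2.9 V, which is impossible.
Assume only D_A conducts: V_N = 5.9 − 0.7 = 5.2 V, so I_R = 5.2/3.9 = 1.33 mA.
Check D_B: its anode-to-cathode voltage is 3.6 − 5.2 = -1.6 V < 0.7 V, so it is off. The assumption is consistent.

Only D_A conducts; I_R ≈ 1.3 mA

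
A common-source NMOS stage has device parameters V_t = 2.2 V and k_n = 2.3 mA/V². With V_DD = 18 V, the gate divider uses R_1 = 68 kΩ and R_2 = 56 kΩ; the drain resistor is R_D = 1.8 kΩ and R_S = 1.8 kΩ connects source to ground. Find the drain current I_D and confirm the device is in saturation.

I_D ≈ 2.5 mA

V_G = V_DD·R_2/(R_1+R_2) = 18×56/124 = 8.13 V.
Assume saturation: I_D = (k_n/2)(V_GS − V_t)² with V_GS = V_G − I_D·R_S = 8.13 − 1.8·I_D.
Substituting gives 3.73·I_D² − 25.5·I_D + 40.4 = 0, with roots I_D = 2.48 or 4.38 mA.
The root I_D = 4.38 mA gives V_GS = 0.249 V ≤ V_t, so take I_D = 2.48 mA.
Then V_GS = 3.67 V and V_DS = V_DD − I_D(R_D+R_S) = 18 − 2.48×3.6 = 9.08 V.
Saturation requires V_DS ≥ V_GS − V_t = 1.47 V; 9.08 ≥ 1.47 ✓.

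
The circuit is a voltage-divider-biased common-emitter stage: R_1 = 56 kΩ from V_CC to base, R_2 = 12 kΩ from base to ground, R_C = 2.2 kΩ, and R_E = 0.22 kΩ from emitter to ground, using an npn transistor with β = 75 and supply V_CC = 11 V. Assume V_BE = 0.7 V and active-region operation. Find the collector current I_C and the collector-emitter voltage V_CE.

I_C ≈ 3.5 mA, V_CE ≈ 2.5 V

Thevenize the base divider: V_Th = V_CC·R_2/(R_1+R_2) = 11×12/68 = 1.94 V, R_Th = R_1‖R_2 = 9.88 kΩ.
Base-emitter loop: V_Th = I_B·R_Th + V_BE + (β+1)I_B·R_E, so I_B = (1.94 − 0.7) / (9.88 + 76×0.22) = 0.0467 mA.
I_C = β·I_B = 75×0.0467 = 3.5 mA, and I_E = (β+1)I_B = 3.55 mA.
V_CE = V_CC − I_C·R_C − I_E·R_E = 11 − 3.5×2.2 − 3.55×0.22 = 2.52 V.
V_CE = 2.52 V > 0.2 V confirms active-region operation.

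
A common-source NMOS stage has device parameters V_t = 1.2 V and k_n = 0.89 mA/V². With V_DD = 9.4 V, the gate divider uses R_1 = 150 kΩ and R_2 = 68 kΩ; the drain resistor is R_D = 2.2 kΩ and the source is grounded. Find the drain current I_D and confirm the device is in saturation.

V_G = V_DD·R_2/(R_1+R_2) = 9.4×68/218 = 2.93 V. With the source grounded, V_GS = V_G = 2.93 V.
Assume saturation: I_D = (k_n/2)(V_GS − V_t)² = (0.89/2)×(2.93 − 1.2)² = 0.445×1.73² = 1.34 mA.
V_DS = V_DD − I_D·R_D = 9.4 − 1.34×2.2 = 6.46 V.
Saturation requires V_DS ≥ V_GS − V_t = 1.73 V; 6.46 ≥ 1.73 ✓.

I_D ≈ 1.3 mA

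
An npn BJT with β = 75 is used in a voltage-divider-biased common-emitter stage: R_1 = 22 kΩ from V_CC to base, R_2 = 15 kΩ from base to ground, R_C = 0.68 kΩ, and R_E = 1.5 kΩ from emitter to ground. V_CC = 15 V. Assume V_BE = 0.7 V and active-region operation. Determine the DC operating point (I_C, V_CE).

Thevenize the base divider: V_Th = V_CC·R_2/(R_1+R_2) = 15×15/37 = 6.08 V, R_Th = R_1‖R_2 = 8.92 kΩ.
Base-emitter loop: V_Th = I_B·R_Th + V_BE + (β+1)I_B·R_E, so I_B = (6.08 − 0.7) / (8.92 + 76×1.5) = 0.0438 mA.
I_C = β·I_B = 75×0.0438 = 3.28 mA, and I_E = (β+1)I_B = 3.33 mA.
V_CE = V_CC − I_C·R_C − I_E·R_E = 15 − 3.28×0.68 − 3.33×1.5 = 7.78 V.
V_CE = 7.78 V > 0.2 V confirms active-region operation.

I_C ≈ 3.3 mA, V_CE ≈ 7.8 V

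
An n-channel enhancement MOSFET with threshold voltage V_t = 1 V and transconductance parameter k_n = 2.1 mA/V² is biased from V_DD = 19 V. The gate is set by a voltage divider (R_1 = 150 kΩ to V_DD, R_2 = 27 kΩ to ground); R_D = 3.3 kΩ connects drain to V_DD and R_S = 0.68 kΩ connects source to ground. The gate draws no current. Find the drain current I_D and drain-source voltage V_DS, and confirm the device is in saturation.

V_G = V_DD·R_2/(R_1+R_2) = 19×27/177 = 2.9 V.
Assume saturation: I_D = (k_n/2)(V_GS − V_t)² with V_GS = V_G − I_D·R_S = 2.9 − 0.68·I_D.
Substituting gives 0.486·I_D² − 3.71·I_D + 3.78 = 0, with roots I_D = 1.21 or 6.43 mA.
The root I_D = 6.43 mA gives V_GS = -1.47 V ≤ V_t, so take I_D = 1.21 mA.
Then V_GS = 2.07 V and V_DS = V_DD − I_D(R_D+R_S) = 19 − 1.21×3.98 = 14.2 V.
Saturation requires V_DS ≥ V_GS − V_t = 1.07 V; 14.2 ≥ 1.07 ✓.

I_D ≈ 1.2 mA, V_DS ≈ 14 V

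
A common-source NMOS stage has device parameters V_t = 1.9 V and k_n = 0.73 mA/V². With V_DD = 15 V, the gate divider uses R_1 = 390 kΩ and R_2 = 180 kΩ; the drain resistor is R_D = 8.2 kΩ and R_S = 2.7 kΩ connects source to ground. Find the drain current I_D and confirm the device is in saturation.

I_D ≈ 0.58 mA

V_G = V_DD·R_2/(R_1+R_2) = 15×180/570 = 4.74 V.
Assume saturation: I_D = (k_n/2)(V_GS − V_t)² with V_GS = V_G − I_D·R_S = 4.74 − 2.7·I_D.
Substituting gives 2.66·I_D² − 6.59·I_D + 2.94 = 0, with roots I_D = 0.583 or 1.89 mA.
The root I_D = 1.89 mA gives V_GS = -0.378 V ≤ V_t, so take I_D = 0.583 mA.
Then V_GS = 3.16 V and V_DS = V_DD − I_D(R_D+R_S) = 15 − 0.583×10.9 = 8.65 V.
Saturation requires V_DS ≥ V_GS − V_t = 1.26 V; 8.65 ≥ 1.26 ✓.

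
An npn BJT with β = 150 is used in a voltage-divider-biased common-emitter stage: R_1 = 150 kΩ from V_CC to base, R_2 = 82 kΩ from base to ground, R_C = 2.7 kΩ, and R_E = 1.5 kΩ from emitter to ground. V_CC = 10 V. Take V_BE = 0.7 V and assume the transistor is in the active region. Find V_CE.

Thevenize the base divider: V_Th = V_CC·R_2/(R_1+R_2) = 10×82/232 = 3.53 V, R_Th = R_1‖R_2 = 53 kΩ.
Base-emitter loop: V_Th = I_B·R_Th + V_BE + (β+1)I_B·R_E, so I_B = (3.53 − 0.7) / (53 + 151×1.5) = 0.0101 mA.
I_C = β·I_B = 150×0.0101 = 1.52 mA, and I_E = (β+1)I_B = 1.53 mA.
V_CE = V_CC − I_C·R_C − I_E·R_E = 10 − 1.52×2.7 − 1.53×1.5 = 3.6 V.
V_CE = 3.6 V > 0.2 V confirms active-region operation.

V_CE ≈ 3.6 V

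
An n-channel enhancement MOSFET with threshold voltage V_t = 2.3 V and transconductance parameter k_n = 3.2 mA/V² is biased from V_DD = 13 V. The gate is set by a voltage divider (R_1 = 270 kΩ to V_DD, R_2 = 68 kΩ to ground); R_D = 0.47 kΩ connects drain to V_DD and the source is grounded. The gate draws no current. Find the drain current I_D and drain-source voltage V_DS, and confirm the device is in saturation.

I_D ≈ 0.16 mA, V_DS ≈ 13 V

V_G = V_DD·R_2/(R_1+R_2) = 13×68/338 = 2.62 V. With the source grounded, V_GS = V_G = 2.62 V.
Assume saturation: I_D = (k_n/2)(V_GS − V_t)² = (3.2/2)×(2.62 − 2.3)² = 1.6×0.315² = 0.159 mA.
V_DS = V_DD − I_D·R_D = 13 − 0.159×0.47 = 12.9 V.
Saturation requires V_DS ≥ V_GS − V_t = 0.315 V; 12.9 ≥ 0.315 ✓.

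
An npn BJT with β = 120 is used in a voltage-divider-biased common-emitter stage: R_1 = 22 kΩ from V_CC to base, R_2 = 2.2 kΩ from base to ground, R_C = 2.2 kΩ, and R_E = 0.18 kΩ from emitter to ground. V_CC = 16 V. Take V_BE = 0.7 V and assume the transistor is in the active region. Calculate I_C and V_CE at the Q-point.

I_C ≈ 3.8 mA, V_CE ≈ 6.9 V

Thevenize the base divider: V_Th = V_CC·R_2/(R_1+R_2) = 16×2.2/24.2 = 1.45 V, R_Th = R_1‖R_2 = 2 kΩ.
Base-emitter loop: V_Th = I_B·R_Th + V_BE + (β+1)I_B·R_E, so I_B = (1.45 − 0.7) / (2 + 121×0.18) = 0.0317 mA.
I_C = β·I_B = 120×0.0317 = 3.81 mA, and I_E = (β+1)I_B = 3.84 mA.
V_CE = V_CC − I_C·R_C − I_E·R_E = 16 − 3.81×2.2 − 3.84×0.18 = 6.93 V.
V_CE = 6.93 V > 0.2 V confirms active-region operation.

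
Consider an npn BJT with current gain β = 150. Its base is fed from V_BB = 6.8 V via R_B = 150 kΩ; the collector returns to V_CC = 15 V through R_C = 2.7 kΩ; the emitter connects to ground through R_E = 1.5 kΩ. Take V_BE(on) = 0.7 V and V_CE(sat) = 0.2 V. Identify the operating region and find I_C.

Assume active. Base-emitter loop: I_B = (V_BB − V_BE)/(R_B + (β+1)R_E) = (6.8 − 0.7)/(150 + 151×1.5) = 0.0162 mA.
I_C = β·I_B = 150×0.0162 = 2.43 mA.
V_CE = V_CC − I_C·R_C − I_E·R_E = 15 − 2.43×2.7 − 2.45×1.5 = 4.77 V > V_CE(sat), so the active-region assumption holds.

active; I_C ≈ 2.4 mA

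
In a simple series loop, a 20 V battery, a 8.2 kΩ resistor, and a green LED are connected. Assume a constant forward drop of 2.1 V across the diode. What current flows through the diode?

KVL around the loop: 20 = V_D + I·R = 2.1 + I × 8.2 kΩ.
So I = (20 − 2.1) / 8.2 kΩ = 17.9 / 8.2 = 2.18 mA.

I ≈ 2.2 mA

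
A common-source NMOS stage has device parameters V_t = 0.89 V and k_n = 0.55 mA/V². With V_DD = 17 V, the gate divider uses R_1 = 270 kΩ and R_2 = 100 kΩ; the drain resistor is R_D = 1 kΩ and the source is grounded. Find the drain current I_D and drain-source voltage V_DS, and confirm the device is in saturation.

I_D ≈ 3.8 mA, V_DS ≈ 13 V

V_G = V_DD·R_2/(R_1+R_2) = 17×100/370 = 4.59 V. With the source grounded, V_GS = V_G = 4.59 V.
Assume saturation: I_D = (k_n/2)(V_GS − V_t)² = (0.55/2)×(4.59 − 0.89)² = 0.275×3.7² = 3.77 mA.
V_DS = V_DD − I_D·R_D = 17 − 3.77×1 = 13.2 V.
Saturation requires V_DS ≥ V_GS − V_t = 3.7 V; 13.2 ≥ 3.7 ✓.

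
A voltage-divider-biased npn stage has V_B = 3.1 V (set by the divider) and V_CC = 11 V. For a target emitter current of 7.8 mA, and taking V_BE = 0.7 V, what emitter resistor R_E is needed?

R_E ≈ 0.31 kΩ

V_E = V_B − V_BE = 3.1 − 0.7 = 2.4 V.
R_E = V_E / I_E = 2.4 / 7.8 = 0.308 kΩ.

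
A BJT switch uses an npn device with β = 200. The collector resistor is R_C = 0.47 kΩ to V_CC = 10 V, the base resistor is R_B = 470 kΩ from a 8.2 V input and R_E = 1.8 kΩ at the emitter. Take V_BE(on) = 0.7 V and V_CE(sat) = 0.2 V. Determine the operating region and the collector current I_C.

Assume active. Base-emitter loop: I_B = (V_BB − V_BE)/(R_B + (β+1)R_E) = (8.2 − 0.7)/(470 + 201×1.8) = 0.00902 mA.
I_C = β·I_B = 200×0.00902 = 1.8 mA.
V_CE = V_CC − I_C·R_C − I_E·R_E = 10 − 1.8×0.47 − 1.81×1.8 = 5.89 V > V_CE(sat), so the active-region assumption holds.

active; I_C ≈ 1.8 mA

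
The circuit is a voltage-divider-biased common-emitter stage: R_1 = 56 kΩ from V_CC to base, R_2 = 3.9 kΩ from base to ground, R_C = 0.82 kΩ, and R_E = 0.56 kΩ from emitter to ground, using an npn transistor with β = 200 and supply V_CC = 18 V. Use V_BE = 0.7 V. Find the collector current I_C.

I_C ≈ 0.81 mA

Thevenize the base divider: V_Th = V_CC·R_2/(R_1+R_2) = 18×3.9/59.9 = 1.17 V, R_Th = R_1‖R_2 = 3.65 kΩ.
Base-emitter loop: V_Th = I_B·R_Th + V_BE + (β+1)I_B·R_E, so I_B = (1.17 − 0.7) / (3.65 + 201×0.56) = 0.00406 mA.
I_C = β·I_B = 200×0.00406 = 0.812 mA, and I_E = (β+1)I_B = 0.816 mA.
V_CE = V_CC − I_C·R_C − I_E·R_E = 18 − 0.812×0.82 − 0.816×0.56 = 16.9 V.
V_CE = 16.9 V > 0.2 V confirms active-region operation.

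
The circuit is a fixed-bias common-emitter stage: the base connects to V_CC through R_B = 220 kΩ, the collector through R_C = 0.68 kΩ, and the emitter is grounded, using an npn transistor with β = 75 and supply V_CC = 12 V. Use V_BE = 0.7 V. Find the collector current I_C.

I_C ≈ 3.9 mA

Base loop: V_CC = I_B·R_B + V_BE, so I_B = (12 − 0.7)/220 kΩ = 0.0514 mA.
In the active region I_C = β·I_B = 75 × 0.0514 = 3.85 mA.
Collector loop: V_CE = V_CC − I_C·R_C = 12 − 3.85×0.68 = 9.38 V.
Since V_CE = 9.38 V > V_CE(sat) ≈ 0.2 V, the transistor is in the active region as assumed.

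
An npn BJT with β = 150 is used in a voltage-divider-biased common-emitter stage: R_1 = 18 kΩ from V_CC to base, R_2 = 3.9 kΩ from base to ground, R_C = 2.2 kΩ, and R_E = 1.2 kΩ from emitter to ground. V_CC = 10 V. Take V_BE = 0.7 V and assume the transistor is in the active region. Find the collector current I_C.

Thevenize the base divider: V_Th = V_CC·R_2/(R_1+R_2) = 10×3.9/21.9 = 1.78 V, R_Th = R_1‖R_2 = 3.21 kΩ.
Base-emitter loop: V_Th = I_B·R_Th + V_BE + (β+1)I_B·R_E, so I_B = (1.78 − 0.7) / (3.21 + 151×1.2) = 0.00586 mA.
I_C = β·I_B = 150×0.00586 = 0.879 mA, and I_E = (β+1)I_B = 0.885 mA.
V_CE = V_CC − I_C·R_C − I_E·R_E = 10 − 0.879×2.2 − 0.885×1.2 = 7 V.
V_CE = 7 V > 0.2 V confirms active-region operation.

I_C ≈ 0.88 mA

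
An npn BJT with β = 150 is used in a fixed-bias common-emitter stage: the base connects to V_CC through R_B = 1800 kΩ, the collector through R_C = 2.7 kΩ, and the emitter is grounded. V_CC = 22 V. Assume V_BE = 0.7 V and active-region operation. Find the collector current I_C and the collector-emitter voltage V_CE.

I_C ≈ 1.8 mA, V_CE ≈ 17 V

Base loop: V_CC = I_B·R_B + V_BE, so I_B = (22 − 0.7)/1800 kΩ = 0.0118 mA.
In the active region I_C = β·I_B = 150 × 0.0118 = 1.78 mA.
Collector loop: V_CE = V_CC − I_C·R_C = 22 − 1.78×2.7 = 17.2 V.
Since V_CE = 17.2 V > V_CE(sat) ≈ 0.2 V, the transistor is in the active region as assumed.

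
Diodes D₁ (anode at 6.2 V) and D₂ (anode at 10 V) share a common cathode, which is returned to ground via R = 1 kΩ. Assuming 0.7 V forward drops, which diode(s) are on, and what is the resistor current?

Only D₂ conducts; I_R ≈ 9.3 mA

Assume both conduct. Then node N would need to be at both 6.2−0.7 = 5.5 V and 10−0.7 = 9.3 V, which is impossible.
Assume only D₂ conducts: V_N = 10 − 0.7 = 9.3 V, so I_R = 9.3/1 = 9.3 mA.
Check D₁: its anode-to-cathode voltage is 6.2 − 9.3 = -3.1 V < 0.7 V, so it is off. The assumption is consistent.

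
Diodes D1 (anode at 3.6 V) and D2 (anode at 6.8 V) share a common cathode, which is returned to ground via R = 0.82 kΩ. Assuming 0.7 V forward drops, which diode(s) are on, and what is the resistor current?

Assume both conduct. Then node N would need to be at both 3.6−0.7 = 2.9 V and 6.8−0.7 = 6.1 V, which is impossible.
Assume only D2 conducts: V_N = 6.8 − 0.7 = 6.1 V, so I_R = 6.1/0.82 = 7.44 mA.
Check D1: its anode-to-cathode voltage is 3.6 − 6.1 = -2.5 V < 0.7 V, so it is off. The assumption is consistent.

Only D2 conducts; I_R ≈ 7.4 mA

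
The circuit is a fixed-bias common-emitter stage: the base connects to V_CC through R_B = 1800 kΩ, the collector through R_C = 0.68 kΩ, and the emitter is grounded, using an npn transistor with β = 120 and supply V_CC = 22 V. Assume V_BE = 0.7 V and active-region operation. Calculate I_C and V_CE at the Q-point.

Base loop: V_CC = I_B·R_B + V_BE, so I_B = (22 − 0.7)/1800 kΩ = 0.0118 mA.
In the active region I_C = β·I_B = 120 × 0.0118 = 1.42 mA.
Collector loop: V_CE = V_CC − I_C·R_C = 22 − 1.42×0.68 = 21 V.
Since V_CE = 21 V > V_CE(sat) ≈ 0.2 V, the transistor is in the active region as assumed.

I_C ≈ 1.4 mA, V_CE ≈ 21 V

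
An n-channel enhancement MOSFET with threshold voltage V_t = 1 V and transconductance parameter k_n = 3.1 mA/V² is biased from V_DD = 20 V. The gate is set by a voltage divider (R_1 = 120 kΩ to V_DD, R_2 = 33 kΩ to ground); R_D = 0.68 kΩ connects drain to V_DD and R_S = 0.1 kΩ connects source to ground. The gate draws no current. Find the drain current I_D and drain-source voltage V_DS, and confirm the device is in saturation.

V_G = V_DD·R_2/(R_1+R_2) = 20×33/153 = 4.31 V.
Assume saturation: I_D = (k_n/2)(V_GS − V_t)² with V_GS = V_G − I_D·R_S = 4.31 − 0.1·I_D.
Substituting gives 0.0155·I_D² − 2.03·I_D + 17 = 0, with roots I_D = 9.02 or 122 mA.
The root I_D = 122 mA gives V_GS = -7.86 V ≤ V_t, so take I_D = 9.02 mA.
Then V_GS = 3.41 V and V_DS = V_DD − I_D(R_D+R_S) = 20 − 9.02×0.78 = 13 V.
Saturation requires V_DS ≥ V_GS − V_t = 2.41 V; 13 ≥ 2.41 ✓.

I_D ≈ 9 mA, V_DS ≈ 13 V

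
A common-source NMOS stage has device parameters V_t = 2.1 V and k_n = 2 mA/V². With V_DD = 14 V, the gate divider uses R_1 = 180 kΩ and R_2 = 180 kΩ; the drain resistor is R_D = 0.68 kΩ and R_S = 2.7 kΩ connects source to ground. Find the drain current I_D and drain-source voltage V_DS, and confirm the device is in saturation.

V_G = V_DD·R_2/(R_1+R_2) = 14×180/360 = 7 V.
Assume saturation: I_D = (k_n/2)(V_GS − V_t)² with V_GS = V_G − I_D·R_S = 7 − 2.7·I_D.
Substituting gives 7.29·I_D² − 27.5·I_D + 24 = 0, with roots I_D = 1.38 or 2.39 mA.
The root I_D = 2.39 mA gives V_GS = 0.555 V ≤ V_t, so take I_D = 1.38 mA.
Then V_GS = 3.27 V and V_DS = V_DD − I_D(R_D+R_S) = 14 − 1.38×3.38 = 9.34 V.
Saturation requires V_DS ≥ V_GS − V_t = 1.17 V; 9.34 ≥ 1.17 ✓.

I_D ≈ 1.4 mA, V_DS ≈ 9.3 V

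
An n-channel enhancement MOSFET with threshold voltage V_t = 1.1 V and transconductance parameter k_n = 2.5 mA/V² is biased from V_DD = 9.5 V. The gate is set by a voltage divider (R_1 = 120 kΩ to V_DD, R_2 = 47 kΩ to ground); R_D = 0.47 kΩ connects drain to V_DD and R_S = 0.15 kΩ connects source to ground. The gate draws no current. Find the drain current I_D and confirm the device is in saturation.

V_G = V_DD·R_2/(R_1+R_2) = 9.5×47/167 = 2.67 V.
Assume saturation: I_D = (k_n/2)(V_GS − V_t)² with V_GS = V_G − I_D·R_S = 2.67 − 0.15·I_D.
Substituting gives 0.0281·I_D² − 1.59·I_D + 3.1 = 0, with roots I_D = 2.02 or 54.5 mA.
The root I_D = 54.5 mA gives V_GS = -5.5 V ≤ V_t, so take I_D = 2.02 mA.
Then V_GS = 2.37 V and V_DS = V_DD − I_D(R_D+R_S) = 9.5 − 2.02×0.62 = 8.25 V.
Saturation requires V_DS ≥ V_GS − V_t = 1.27 V; 8.25 ≥ 1.27 ✓.

I_D ≈ 2 mA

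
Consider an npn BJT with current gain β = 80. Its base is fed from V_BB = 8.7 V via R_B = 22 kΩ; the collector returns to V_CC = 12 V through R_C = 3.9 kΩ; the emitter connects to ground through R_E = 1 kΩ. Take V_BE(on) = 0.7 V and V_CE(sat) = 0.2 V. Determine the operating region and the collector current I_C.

Assume active: I_B = (8.7 − 0.7)/(22 + 81×1) = 0.0777 mA, I_C = β·I_B = 6.21 mA.
Then V_CE = 12 − 6.21×3.9 − 6.29×1 = -18.5 V < 0.2 V — the active assumption fails.
Re-solve with V_CE = 0.2 V. KCL at the emitter: V_E/R_E = (V_BB−0.7−V_E)/R_B + (V_CC−0.2−V_E)/R_C, giving V_E = 2.6 V.
I_C = (V_CC − 0.2 − V_E)/R_C = (11.8 − 2.6)/3.9 = 2.36 mA.
Check: I_B = (8 − 2.6)/22 = 0.245 mA, and β·I_B = 19.6 mA > I_C, confirming saturation.

saturation; I_C ≈ 2.4 mA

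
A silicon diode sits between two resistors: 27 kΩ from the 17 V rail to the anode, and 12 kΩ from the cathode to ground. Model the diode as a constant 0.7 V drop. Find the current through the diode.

I ≈ 0.42 mA

The two resistors are in series with the diode, so KVL gives 17 = I·27 + 0.7 + I·12.
I = (17 − 0.7) / (27 + 12) kΩ = 16.3 / 39 = 0.418 mA.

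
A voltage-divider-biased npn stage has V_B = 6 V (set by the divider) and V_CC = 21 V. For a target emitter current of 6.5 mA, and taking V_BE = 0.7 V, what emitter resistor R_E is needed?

V_E = V_B − V_BE = 6 − 0.7 = 5.3 V.
R_E = V_E / I_E = 5.3 / 6.5 = 0.815 kΩ.

R_E ≈ 0.82 kΩ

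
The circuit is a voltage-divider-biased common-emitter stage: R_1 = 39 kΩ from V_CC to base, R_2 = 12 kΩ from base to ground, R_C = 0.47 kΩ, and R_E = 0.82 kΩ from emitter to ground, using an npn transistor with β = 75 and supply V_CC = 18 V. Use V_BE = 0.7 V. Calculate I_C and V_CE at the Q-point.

Thevenize the base divider: V_Th = V_CC·R_2/(R_1+R_2) = 18×12/51 = 4.24 V, R_Th = R_1‖R_2 = 9.18 kΩ.
Base-emitter loop: V_Th = I_B·R_Th + V_BE + (β+1)I_B·R_E, so I_B = (4.24 − 0.7) / (9.18 + 76×0.82) = 0.0494 mA.
I_C = β·I_B = 75×0.0494 = 3.71 mA, and I_E = (β+1)I_B = 3.76 mA.
V_CE = V_CC − I_C·R_C − I_E·R_E = 18 − 3.71×0.47 − 3.76×0.82 = 13.2 V.
V_CE = 13.2 V > 0.2 V confirms active-region operation.

I_C ≈ 3.7 mA, V_CE ≈ 13 V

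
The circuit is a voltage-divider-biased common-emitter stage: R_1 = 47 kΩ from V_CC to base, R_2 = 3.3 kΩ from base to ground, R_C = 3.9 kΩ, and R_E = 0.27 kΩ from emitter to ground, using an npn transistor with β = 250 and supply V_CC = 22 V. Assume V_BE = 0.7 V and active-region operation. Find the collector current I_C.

Thevenize the base divider: V_Th = V_CC·R_2/(R_1+R_2) = 22×3.3/50.3 = 1.44 V, R_Th = R_1‖R_2 = 3.08 kΩ.
Base-emitter loop: V_Th = I_B·R_Th + V_BE + (β+1)I_B·R_E, so I_B = (1.44 − 0.7) / (3.08 + 251×0.27) = 0.0105 mA.
I_C = β·I_B = 250×0.0105 = 2.62 mA, and I_E = (β+1)I_B = 2.63 mA.
V_CE = V_CC − I_C·R_C − I_E·R_E = 22 − 2.62×3.9 − 2.63×0.27 = 11.1 V.
V_CE = 11.1 V > 0.2 V confirms active-region operation.

I_C ≈ 2.6 mA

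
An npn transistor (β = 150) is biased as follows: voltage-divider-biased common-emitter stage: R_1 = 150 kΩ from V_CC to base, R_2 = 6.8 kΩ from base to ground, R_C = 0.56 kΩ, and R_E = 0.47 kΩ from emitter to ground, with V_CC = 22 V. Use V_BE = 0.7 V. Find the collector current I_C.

I_C ≈ 0.49 mA

Thevenize the base divider: V_Th = V_CC·R_2/(R_1+R_2) = 22×6.8/157 = 0.954 V, R_Th = R_1‖R_2 = 6.51 kΩ.
Base-emitter loop: V_Th = I_B·R_Th + V_BE + (β+1)I_B·R_E, so I_B = (0.954 − 0.7) / (6.51 + 151×0.47) = 0.00328 mA.
I_C = β·I_B = 150×0.00328 = 0.492 mA, and I_E = (β+1)I_B = 0.495 mA.
V_CE = V_CC − I_C·R_C − I_E·R_E = 22 − 0.492×0.56 − 0.495×0.47 = 21.5 V.
V_CE = 21.5 V > 0.2 V confirms active-region operation.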